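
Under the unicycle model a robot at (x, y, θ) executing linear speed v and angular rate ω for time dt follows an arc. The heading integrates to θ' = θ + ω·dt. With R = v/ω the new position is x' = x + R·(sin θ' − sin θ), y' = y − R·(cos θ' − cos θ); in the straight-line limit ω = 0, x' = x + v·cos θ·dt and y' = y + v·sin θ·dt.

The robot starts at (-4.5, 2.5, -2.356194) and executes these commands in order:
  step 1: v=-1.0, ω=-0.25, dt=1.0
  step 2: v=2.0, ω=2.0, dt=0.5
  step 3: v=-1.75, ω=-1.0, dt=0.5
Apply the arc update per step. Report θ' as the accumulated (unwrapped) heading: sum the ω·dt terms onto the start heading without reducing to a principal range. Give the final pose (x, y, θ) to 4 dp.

(-3.9577, 3.1180, -2.1062)

step 1: θ'=-2.6062 (R=4.0000) → pose (-3.7123, 3.1118, -2.6062)
step 2: θ'=-1.6062 (R=1.0000) → pose (-4.2015, 2.2872, -1.6062)
step 3: θ'=-2.1062 (R=1.7500) → pose (-3.9577, 3.1180, -2.1062)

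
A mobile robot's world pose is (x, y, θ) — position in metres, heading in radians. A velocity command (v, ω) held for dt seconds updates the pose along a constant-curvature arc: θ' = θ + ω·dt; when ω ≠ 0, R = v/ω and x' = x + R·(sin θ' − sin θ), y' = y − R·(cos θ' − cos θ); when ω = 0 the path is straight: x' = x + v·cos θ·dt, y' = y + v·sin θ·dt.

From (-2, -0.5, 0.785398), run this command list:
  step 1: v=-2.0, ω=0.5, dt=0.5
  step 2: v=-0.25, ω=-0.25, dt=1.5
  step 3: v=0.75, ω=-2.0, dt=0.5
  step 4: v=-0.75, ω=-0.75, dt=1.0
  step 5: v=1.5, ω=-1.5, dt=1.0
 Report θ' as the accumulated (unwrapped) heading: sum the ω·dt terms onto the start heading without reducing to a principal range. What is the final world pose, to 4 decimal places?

(-3.4189, -2.3441, -2.5896)

step 1: θ'=1.0354 (R=-4.0000) → pose (-2.6118, -1.2877, 1.0354)
step 2: θ'=0.6604 (R=1.0000) → pose (-2.8585, -1.5673, 0.6604)
step 3: θ'=-0.3396 (R=-0.3750) → pose (-2.5035, -1.5098, -0.3396)
step 4: θ'=-1.0896 (R=1.0000) → pose (-3.0568, -1.0298, -1.0896)
step 5: θ'=-2.5896 (R=-1.0000) → pose (-3.4189, -2.3441, -2.5896)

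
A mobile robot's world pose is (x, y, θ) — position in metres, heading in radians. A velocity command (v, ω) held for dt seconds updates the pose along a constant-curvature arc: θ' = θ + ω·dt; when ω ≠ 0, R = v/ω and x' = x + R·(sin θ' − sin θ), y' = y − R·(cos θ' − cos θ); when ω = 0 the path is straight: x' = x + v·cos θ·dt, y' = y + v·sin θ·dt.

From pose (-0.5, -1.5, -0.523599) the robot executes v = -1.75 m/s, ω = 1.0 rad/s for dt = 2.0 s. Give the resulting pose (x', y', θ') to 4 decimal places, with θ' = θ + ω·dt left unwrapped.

θ' = -0.5236 + 1.0·2.0 = 1.4764
R = v/ω = -1.75/1.0 = -1.7500
x' = -0.5 + -1.7500·(sin 1.4764 − sin -0.5236) = -3.1172
y' = -1.5 − -1.7500·(cos 1.4764 − cos -0.5236) = -2.8506

(-3.1172, -2.8506, 1.4764)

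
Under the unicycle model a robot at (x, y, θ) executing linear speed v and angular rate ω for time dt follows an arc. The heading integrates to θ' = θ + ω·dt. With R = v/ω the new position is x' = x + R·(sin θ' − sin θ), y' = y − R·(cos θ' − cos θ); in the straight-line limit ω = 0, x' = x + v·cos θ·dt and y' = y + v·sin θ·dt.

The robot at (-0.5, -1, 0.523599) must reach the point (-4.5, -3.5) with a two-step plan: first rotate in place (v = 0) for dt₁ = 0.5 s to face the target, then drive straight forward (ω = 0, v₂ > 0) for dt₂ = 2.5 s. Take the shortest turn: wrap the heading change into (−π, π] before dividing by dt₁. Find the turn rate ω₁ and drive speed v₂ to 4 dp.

ω₁ = -6.2132, v₂ = 1.8868

heading to target = atan2(-3.5−-1, -4.5−-0.5) = -2.5830
Δθ = wrap(-2.5830 − 0.5236) = -3.1066; ω₁ = Δθ/dt₁ = -6.2132
distance = √((-4.5−-0.5)² + (-3.5−-1)²) = 4.7170; v₂ = distance/dt₂ = 1.8868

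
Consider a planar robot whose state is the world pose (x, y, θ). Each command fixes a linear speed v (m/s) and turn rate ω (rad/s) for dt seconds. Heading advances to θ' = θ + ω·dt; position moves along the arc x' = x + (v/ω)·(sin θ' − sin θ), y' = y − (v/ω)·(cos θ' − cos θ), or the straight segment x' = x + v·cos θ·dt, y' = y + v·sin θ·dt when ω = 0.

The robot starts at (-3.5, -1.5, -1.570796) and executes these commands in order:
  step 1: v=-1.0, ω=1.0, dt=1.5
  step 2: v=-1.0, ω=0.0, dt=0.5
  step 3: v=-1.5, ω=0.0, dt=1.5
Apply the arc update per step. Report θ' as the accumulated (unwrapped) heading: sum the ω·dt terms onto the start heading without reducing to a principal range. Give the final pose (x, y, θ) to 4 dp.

step 1: θ'=-0.0708 (R=-1.0000) → pose (-4.4293, -0.5025, -0.0708)
step 2: θ'=-0.0708 (straight) → pose (-4.9280, -0.4671, -0.0708)
step 3: θ'=-0.0708 (straight) → pose (-7.1724, -0.3080, -0.0708)

(-7.1724, -0.3080, -0.0708)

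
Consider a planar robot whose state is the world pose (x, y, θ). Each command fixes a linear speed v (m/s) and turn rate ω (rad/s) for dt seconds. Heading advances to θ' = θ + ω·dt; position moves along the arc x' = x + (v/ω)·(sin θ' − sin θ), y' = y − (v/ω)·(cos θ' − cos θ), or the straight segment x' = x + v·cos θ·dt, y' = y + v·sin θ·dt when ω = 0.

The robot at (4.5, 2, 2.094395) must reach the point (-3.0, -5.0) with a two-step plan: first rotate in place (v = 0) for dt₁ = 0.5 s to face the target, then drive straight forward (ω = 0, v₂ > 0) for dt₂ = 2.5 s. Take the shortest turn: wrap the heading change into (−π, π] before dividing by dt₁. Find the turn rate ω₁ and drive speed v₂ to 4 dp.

ω₁ = 3.5963, v₂ = 4.1037

heading to target = atan2(-5−2, -3−4.5) = -2.3907
Δθ = wrap(-2.3907 − 2.0944) = 1.7981; ω₁ = Δθ/dt₁ = 3.5963
distance = √((-3−4.5)² + (-5−2)²) = 10.2591; v₂ = distance/dt₂ = 4.1037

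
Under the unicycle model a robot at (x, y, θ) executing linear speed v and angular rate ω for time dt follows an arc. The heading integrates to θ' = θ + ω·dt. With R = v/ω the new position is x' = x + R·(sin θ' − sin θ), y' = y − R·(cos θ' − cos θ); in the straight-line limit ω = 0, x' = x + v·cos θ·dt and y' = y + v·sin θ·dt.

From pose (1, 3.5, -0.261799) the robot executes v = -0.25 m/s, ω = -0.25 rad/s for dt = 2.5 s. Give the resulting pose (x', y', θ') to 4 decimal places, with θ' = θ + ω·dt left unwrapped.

(0.4838, 3.8340, -0.8868)

θ' = -0.2618 + -0.25·2.5 = -0.8868
R = v/ω = -0.25/-0.25 = 1.0000
x' = 1 + 1.0000·(sin -0.8868 − sin -0.2618) = 0.4838
y' = 3.5 − 1.0000·(cos -0.8868 − cos -0.2618) = 3.8340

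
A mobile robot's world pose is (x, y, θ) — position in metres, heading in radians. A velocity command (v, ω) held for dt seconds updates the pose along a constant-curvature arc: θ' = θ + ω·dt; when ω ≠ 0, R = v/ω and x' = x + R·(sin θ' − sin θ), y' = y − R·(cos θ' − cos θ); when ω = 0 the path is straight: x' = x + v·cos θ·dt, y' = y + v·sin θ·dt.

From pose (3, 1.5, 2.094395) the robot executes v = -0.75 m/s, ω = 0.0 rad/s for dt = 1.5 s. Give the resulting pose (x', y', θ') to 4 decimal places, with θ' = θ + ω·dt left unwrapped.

θ' = 2.0944 + 0.0·1.5 = 2.0944
ω = 0 → straight: x' = 3 + -0.75·cos(2.0944)·1.5 = 3.5625
y' = 1.5 + -0.75·sin(2.0944)·1.5 = 0.5257

(3.5625, 0.5257, 2.0944)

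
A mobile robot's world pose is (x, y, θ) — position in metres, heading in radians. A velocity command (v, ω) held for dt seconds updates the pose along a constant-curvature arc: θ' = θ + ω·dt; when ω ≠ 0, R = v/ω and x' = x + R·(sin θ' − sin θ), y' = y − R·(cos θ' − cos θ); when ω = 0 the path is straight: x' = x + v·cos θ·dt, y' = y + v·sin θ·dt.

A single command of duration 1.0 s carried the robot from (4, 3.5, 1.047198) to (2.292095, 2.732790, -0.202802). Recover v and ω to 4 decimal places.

v = -2.0000, ω = -1.2500

Δθ = -0.202802 − 1.047198 = -1.250000
ω = Δθ/dt = -1.250000/1.0 = -1.2500
R = Δx/(sin θ' − sin θ) = 1.6000
v = R·ω = 1.6000·-1.2500 = -2.0000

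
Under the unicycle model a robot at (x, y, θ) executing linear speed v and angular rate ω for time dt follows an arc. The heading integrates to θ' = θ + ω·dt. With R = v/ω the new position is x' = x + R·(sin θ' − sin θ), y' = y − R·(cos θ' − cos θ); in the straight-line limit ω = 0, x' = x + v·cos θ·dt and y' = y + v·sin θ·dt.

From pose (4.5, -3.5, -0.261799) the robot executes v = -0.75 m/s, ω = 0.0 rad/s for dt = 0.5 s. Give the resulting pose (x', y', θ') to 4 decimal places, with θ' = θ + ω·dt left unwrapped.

θ' = -0.2618 + 0.0·0.5 = -0.2618
ω = 0 → straight: x' = 4.5 + -0.75·cos(-0.2618)·0.5 = 4.1378
y' = -3.5 + -0.75·sin(-0.2618)·0.5 = -3.4029

(4.1378, -3.4029, -0.2618)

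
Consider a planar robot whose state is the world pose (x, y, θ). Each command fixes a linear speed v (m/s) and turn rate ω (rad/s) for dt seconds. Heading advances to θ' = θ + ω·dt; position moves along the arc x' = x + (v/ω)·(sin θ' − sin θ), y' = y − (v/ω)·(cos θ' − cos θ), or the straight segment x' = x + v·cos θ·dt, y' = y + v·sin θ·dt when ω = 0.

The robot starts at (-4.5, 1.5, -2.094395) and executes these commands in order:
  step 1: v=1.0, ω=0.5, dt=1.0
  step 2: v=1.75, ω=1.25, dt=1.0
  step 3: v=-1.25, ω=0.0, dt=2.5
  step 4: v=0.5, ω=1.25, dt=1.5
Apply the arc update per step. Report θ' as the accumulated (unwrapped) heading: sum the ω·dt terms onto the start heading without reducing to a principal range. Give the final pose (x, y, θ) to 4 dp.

(-6.2472, 0.6119, 1.5306)

step 1: θ'=-1.5944 (R=2.0000) → pose (-4.7674, 0.5472, -1.5944)
step 2: θ'=-0.3444 (R=1.4000) → pose (-3.8405, -0.8036, -0.3444)
step 3: θ'=-0.3444 (straight) → pose (-6.7820, 0.2515, -0.3444)
step 4: θ'=1.5306 (R=0.4000) → pose (-6.2472, 0.6119, 1.5306)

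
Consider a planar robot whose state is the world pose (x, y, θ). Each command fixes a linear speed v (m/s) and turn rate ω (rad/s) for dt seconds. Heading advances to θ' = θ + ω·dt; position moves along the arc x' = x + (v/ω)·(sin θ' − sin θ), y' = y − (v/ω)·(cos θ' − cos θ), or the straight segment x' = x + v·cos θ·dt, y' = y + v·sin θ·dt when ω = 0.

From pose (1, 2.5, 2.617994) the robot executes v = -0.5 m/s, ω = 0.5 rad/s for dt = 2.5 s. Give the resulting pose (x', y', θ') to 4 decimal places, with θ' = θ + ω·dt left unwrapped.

θ' = 2.6180 + 0.5·2.5 = 3.8680
R = v/ω = -0.5/0.5 = -1.0000
x' = 1 + -1.0000·(sin 3.8680 − sin 2.6180) = 2.1642
y' = 2.5 − -1.0000·(cos 3.8680 − cos 2.6180) = 2.6185

(2.1642, 2.6185, 3.8680)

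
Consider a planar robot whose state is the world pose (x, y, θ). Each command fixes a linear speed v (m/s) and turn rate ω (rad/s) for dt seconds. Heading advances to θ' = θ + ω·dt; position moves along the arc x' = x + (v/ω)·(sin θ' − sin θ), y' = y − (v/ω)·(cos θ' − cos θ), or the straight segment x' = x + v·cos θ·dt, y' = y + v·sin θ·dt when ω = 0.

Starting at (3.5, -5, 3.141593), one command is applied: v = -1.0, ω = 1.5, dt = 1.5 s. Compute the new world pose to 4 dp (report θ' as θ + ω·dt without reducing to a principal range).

(4.0187, -3.9146, 5.3916)

θ' = 3.1416 + 1.5·1.5 = 5.3916
R = v/ω = -1.0/1.5 = -0.6667
x' = 3.5 + -0.6667·(sin 5.3916 − sin 3.1416) = 4.0187
y' = -5 − -0.6667·(cos 5.3916 − cos 3.1416) = -3.9146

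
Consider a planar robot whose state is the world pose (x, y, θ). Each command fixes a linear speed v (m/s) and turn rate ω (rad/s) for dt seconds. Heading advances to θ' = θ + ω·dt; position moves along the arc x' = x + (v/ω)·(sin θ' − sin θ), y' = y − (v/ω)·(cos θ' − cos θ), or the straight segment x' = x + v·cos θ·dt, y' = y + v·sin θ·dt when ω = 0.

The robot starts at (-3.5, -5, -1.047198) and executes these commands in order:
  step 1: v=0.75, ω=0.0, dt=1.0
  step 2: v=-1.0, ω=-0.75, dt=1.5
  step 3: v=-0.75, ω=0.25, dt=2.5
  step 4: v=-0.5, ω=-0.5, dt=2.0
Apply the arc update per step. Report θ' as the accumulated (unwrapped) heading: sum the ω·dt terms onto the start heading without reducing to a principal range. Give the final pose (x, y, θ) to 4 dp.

step 1: θ'=-1.0472 (straight) → pose (-3.1250, -5.6495, -1.0472)
step 2: θ'=-2.1722 (R=1.3333) → pose (-3.0697, -4.2285, -2.1722)
step 3: θ'=-1.5472 (R=-3.0000) → pose (-2.5442, -2.4603, -1.5472)
step 4: θ'=-2.5472 (R=1.0000) → pose (-2.1044, -1.6082, -2.5472)

(-2.1044, -1.6082, -2.5472)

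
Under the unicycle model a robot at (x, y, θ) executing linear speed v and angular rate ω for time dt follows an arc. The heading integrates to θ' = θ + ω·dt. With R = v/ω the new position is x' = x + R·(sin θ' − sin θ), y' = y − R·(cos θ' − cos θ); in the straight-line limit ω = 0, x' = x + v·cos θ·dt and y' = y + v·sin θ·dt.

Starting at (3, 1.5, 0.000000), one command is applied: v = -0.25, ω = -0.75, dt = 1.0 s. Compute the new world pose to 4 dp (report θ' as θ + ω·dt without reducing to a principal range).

θ' = 0.0000 + -0.75·1.0 = -0.7500
R = v/ω = -0.25/-0.75 = 0.3333
x' = 3 + 0.3333·(sin -0.7500 − sin 0.0000) = 2.7728
y' = 1.5 − 0.3333·(cos -0.7500 − cos 0.0000) = 1.5894

(2.7728, 1.5894, -0.7500)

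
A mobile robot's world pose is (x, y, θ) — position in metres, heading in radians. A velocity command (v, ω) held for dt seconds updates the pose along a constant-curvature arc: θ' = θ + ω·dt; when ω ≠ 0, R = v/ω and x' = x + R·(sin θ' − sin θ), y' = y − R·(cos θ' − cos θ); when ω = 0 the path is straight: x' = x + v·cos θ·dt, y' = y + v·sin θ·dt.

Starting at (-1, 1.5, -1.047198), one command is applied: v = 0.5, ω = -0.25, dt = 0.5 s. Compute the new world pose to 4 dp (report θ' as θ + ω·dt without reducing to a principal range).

(-0.8888, 1.2763, -1.1722)

θ' = -1.0472 + -0.25·0.5 = -1.1722
R = v/ω = 0.5/-0.25 = -2.0000
x' = -1 + -2.0000·(sin -1.1722 − sin -1.0472) = -0.8888
y' = 1.5 − -2.0000·(cos -1.1722 − cos -1.0472) = 1.2763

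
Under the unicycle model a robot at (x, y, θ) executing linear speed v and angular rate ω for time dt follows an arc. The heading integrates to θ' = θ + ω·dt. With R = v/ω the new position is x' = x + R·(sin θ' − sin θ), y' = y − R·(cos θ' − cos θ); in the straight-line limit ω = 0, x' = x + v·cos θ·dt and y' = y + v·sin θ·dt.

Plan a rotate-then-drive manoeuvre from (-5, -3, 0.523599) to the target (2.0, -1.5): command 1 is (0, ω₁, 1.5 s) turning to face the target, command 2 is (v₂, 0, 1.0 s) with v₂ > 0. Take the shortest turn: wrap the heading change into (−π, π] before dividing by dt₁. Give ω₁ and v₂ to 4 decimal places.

ω₁ = -0.2083, v₂ = 7.1589

heading to target = atan2(-1.5−-3, 2−-5) = 0.2111
Δθ = wrap(0.2111 − 0.5236) = -0.3125; ω₁ = Δθ/dt₁ = -0.2083
distance = √((2−-5)² + (-1.5−-3)²) = 7.1589; v₂ = distance/dt₂ = 7.1589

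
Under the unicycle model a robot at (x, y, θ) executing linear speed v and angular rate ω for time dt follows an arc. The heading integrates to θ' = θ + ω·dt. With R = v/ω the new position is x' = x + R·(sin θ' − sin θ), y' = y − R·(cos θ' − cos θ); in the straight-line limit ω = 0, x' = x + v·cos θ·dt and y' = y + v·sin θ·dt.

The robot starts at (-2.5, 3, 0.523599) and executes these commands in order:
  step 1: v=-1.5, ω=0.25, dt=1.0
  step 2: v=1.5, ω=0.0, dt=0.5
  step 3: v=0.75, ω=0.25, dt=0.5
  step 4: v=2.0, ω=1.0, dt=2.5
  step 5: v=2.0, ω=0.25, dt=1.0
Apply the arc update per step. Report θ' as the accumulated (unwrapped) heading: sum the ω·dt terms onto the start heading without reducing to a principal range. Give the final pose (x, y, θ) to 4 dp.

(-6.8288, 5.3345, 3.6486)

step 1: θ'=0.7736 (R=-6.0000) → pose (-3.6923, 2.0963, 0.7736)
step 2: θ'=0.7736 (straight) → pose (-3.1557, 2.6203, 0.7736)
step 3: θ'=0.8986 (R=3.0000) → pose (-2.9045, 2.8984, 0.8986)
step 4: θ'=3.3986 (R=2.0000) → pose (-4.9778, 6.0781, 3.3986)
step 5: θ'=3.6486 (R=8.0000) → pose (-6.8288, 5.3345, 3.6486)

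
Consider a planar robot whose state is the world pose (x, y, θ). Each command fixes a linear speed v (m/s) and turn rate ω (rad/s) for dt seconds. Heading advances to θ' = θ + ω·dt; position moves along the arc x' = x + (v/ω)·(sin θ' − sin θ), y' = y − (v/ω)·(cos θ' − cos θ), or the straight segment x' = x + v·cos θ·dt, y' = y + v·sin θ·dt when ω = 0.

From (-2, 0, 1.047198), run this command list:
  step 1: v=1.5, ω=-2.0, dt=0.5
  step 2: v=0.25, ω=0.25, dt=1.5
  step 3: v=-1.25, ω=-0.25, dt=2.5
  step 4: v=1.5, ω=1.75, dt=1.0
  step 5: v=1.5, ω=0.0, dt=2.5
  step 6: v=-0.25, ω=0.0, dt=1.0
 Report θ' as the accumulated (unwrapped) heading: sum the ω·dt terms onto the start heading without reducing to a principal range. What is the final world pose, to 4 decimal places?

step 1: θ'=0.0472 (R=-0.7500) → pose (-1.3859, 0.3742, 0.0472)
step 2: θ'=0.4222 (R=1.0000) → pose (-1.0233, 0.4609, 0.4222)
step 3: θ'=-0.2028 (R=5.0000) → pose (-4.0792, 0.1243, -0.2028)
step 4: θ'=1.5472 (R=0.8571) → pose (-3.0496, 0.9436, 1.5472)
step 5: θ'=1.5472 (straight) → pose (-2.9612, 4.6926, 1.5472)
step 6: θ'=1.5472 (straight) → pose (-2.9671, 4.4427, 1.5472)

(-2.9671, 4.4427, 1.5472)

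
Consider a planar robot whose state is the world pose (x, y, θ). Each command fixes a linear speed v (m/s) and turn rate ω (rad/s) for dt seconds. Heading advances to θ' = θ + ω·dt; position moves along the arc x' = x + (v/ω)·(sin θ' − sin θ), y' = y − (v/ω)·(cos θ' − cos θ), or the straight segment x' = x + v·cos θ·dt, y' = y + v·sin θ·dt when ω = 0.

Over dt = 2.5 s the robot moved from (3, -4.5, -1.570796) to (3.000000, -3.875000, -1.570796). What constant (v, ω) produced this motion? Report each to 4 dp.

Δθ = -1.570796 − -1.570796 = 0.000000
ω = Δθ/dt = 0.000000/2.5 = 0.0000
ω = 0 → v = (Δx·cos θ + Δy·sin θ)/dt = -0.2500

v = -0.2500, ω = 0.0000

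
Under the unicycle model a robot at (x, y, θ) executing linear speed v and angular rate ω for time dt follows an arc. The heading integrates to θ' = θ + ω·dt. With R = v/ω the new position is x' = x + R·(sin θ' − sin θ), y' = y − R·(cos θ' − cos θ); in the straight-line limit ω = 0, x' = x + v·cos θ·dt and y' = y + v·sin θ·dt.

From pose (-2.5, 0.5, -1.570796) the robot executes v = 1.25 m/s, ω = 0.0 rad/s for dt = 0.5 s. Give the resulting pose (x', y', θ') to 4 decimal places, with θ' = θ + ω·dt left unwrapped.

θ' = -1.5708 + 0.0·0.5 = -1.5708
ω = 0 → straight: x' = -2.5 + 1.25·cos(-1.5708)·0.5 = -2.5000
y' = 0.5 + 1.25·sin(-1.5708)·0.5 = -0.1250

(-2.5000, -0.1250, -1.5708)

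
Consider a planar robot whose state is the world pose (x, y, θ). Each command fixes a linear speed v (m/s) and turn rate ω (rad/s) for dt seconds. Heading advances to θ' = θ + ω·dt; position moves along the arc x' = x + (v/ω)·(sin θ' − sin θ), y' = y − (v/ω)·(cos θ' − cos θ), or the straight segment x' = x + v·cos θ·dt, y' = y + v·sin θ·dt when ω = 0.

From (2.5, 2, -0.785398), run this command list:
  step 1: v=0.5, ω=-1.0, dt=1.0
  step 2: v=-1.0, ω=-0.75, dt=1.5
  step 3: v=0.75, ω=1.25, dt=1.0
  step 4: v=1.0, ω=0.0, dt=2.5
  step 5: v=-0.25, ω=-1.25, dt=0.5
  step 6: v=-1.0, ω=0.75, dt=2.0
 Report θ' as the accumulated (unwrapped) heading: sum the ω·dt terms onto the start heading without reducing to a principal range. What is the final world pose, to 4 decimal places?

(2.9322, 1.4633, -0.7854)

step 1: θ'=-1.7854 (R=-0.5000) → pose (2.6350, 1.5400, -1.7854)
step 2: θ'=-2.9104 (R=1.3333) → pose (3.6322, 2.5539, -2.9104)
step 3: θ'=-1.6604 (R=0.6000) → pose (3.1721, 2.0235, -1.6604)
step 4: θ'=-1.6604 (straight) → pose (2.9484, -0.4664, -1.6604)
step 5: θ'=-2.2854 (R=0.2000) → pose (2.9965, -0.3533, -2.2854)
step 6: θ'=-0.7854 (R=-1.3333) → pose (2.9322, 1.4633, -0.7854)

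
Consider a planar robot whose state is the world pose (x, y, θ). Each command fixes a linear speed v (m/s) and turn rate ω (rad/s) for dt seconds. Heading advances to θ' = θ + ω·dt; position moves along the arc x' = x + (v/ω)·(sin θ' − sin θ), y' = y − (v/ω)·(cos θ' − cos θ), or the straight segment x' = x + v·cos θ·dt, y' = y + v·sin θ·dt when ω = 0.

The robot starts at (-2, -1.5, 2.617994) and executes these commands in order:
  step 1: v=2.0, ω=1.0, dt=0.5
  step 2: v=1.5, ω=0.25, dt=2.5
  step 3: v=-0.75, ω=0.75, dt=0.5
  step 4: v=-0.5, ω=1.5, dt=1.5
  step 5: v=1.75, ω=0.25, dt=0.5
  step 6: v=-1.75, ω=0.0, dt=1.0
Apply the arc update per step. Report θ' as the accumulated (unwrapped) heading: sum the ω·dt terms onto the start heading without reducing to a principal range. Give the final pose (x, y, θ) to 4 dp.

(-7.3775, -1.7365, 6.4930)

step 1: θ'=3.1180 (R=2.0000) → pose (-2.9528, -1.2326, 3.1180)
step 2: θ'=3.7430 (R=6.0000) → pose (-6.4892, -2.2837, 3.7430)
step 3: θ'=4.1180 (R=-1.0000) → pose (-6.2265, -2.0191, 4.1180)
step 4: θ'=6.3680 (R=-0.3333) → pose (-6.5309, -1.5003, 6.3680)
step 5: θ'=6.4930 (R=7.0000) → pose (-5.6659, -1.3720, 6.4930)
step 6: θ'=6.4930 (straight) → pose (-7.3775, -1.7365, 6.4930)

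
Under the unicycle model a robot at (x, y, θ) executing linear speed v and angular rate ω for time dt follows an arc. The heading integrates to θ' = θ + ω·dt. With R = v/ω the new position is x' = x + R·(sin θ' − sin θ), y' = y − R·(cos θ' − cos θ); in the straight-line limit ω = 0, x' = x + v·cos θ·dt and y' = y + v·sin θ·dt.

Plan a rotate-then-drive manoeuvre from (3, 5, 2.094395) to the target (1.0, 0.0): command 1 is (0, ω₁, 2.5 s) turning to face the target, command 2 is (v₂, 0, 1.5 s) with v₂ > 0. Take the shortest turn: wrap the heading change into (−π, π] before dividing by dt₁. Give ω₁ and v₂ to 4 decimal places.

heading to target = atan2(0−5, 1−3) = -1.9513
Δθ = wrap(-1.9513 − 2.0944) = 2.2375; ω₁ = Δθ/dt₁ = 0.8950
distance = √((1−3)² + (0−5)²) = 5.3852; v₂ = distance/dt₂ = 3.5901

ω₁ = 0.8950, v₂ = 3.5901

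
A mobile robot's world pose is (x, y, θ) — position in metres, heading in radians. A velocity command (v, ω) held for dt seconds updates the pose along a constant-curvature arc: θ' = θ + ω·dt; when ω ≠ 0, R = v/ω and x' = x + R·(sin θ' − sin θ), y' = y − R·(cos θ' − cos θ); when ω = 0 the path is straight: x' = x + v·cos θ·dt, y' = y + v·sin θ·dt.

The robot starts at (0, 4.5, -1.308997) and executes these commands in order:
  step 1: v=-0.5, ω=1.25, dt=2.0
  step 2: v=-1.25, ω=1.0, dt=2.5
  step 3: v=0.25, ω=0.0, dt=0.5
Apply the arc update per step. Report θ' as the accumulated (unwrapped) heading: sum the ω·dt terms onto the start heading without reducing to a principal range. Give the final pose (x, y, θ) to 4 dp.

(0.9492, 2.9500, 3.6910)

step 1: θ'=1.1910 (R=-0.4000) → pose (-0.7579, 4.5448, 1.1910)
step 2: θ'=3.6910 (R=-1.2500) → pose (1.0558, 3.0153, 3.6910)
step 3: θ'=3.6910 (straight) → pose (0.9492, 2.9500, 3.6910)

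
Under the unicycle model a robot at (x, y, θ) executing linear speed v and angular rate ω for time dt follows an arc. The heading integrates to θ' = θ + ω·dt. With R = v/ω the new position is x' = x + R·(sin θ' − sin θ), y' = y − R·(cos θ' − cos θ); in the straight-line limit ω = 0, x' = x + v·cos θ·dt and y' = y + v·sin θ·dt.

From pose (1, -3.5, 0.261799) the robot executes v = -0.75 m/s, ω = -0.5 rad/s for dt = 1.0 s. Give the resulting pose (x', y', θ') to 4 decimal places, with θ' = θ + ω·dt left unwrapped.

θ' = 0.2618 + -0.5·1.0 = -0.2382
R = v/ω = -0.75/-0.5 = 1.5000
x' = 1 + 1.5000·(sin -0.2382 − sin 0.2618) = 0.2578
y' = -3.5 − 1.5000·(cos -0.2382 − cos 0.2618) = -3.5088

(0.2578, -3.5088, -0.2382)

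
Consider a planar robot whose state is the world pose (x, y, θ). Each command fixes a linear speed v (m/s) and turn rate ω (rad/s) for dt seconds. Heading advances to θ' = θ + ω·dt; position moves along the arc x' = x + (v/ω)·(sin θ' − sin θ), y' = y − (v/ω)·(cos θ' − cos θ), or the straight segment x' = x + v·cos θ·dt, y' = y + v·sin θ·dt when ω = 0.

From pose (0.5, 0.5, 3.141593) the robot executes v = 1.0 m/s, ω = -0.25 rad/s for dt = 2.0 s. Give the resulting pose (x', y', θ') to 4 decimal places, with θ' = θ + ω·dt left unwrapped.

θ' = 3.1416 + -0.25·2.0 = 2.6416
R = v/ω = 1.0/-0.25 = -4.0000
x' = 0.5 + -4.0000·(sin 2.6416 − sin 3.1416) = -1.4177
y' = 0.5 − -4.0000·(cos 2.6416 − cos 3.1416) = 0.9897

(-1.4177, 0.9897, 2.6416)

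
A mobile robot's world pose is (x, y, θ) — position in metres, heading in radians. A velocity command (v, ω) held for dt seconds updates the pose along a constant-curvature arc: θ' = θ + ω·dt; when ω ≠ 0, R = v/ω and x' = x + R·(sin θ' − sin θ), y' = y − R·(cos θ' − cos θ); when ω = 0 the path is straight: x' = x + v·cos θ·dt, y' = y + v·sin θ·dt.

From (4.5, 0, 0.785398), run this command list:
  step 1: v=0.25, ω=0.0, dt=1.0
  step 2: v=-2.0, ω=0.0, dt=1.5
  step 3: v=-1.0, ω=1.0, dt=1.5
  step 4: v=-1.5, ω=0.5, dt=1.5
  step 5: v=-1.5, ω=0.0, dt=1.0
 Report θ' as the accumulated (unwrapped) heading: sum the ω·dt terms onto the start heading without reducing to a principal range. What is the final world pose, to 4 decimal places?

step 1: θ'=0.7854 (straight) → pose (4.6768, 0.1768, 0.7854)
step 2: θ'=0.7854 (straight) → pose (2.5555, -1.9445, 0.7854)
step 3: θ'=2.2854 (R=-1.0000) → pose (2.5072, -3.3070, 2.2854)
step 4: θ'=3.0354 (R=-3.0000) → pose (4.4553, -4.3241, 3.0354)
step 5: θ'=3.0354 (straight) → pose (5.9468, -4.4831, 3.0354)

(5.9468, -4.4831, 3.0354)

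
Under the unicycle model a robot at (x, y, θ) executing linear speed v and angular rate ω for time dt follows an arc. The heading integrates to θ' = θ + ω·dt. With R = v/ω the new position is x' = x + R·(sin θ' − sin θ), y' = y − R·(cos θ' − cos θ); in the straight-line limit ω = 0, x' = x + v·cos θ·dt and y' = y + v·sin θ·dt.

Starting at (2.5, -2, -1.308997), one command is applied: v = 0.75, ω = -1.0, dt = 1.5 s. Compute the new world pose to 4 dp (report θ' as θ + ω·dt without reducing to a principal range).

(2.0204, -2.9030, -2.8090)

θ' = -1.3090 + -1.0·1.5 = -2.8090
R = v/ω = 0.75/-1.0 = -0.7500
x' = 2.5 + -0.7500·(sin -2.8090 − sin -1.3090) = 2.0204
y' = -2 − -0.7500·(cos -2.8090 − cos -1.3090) = -2.9030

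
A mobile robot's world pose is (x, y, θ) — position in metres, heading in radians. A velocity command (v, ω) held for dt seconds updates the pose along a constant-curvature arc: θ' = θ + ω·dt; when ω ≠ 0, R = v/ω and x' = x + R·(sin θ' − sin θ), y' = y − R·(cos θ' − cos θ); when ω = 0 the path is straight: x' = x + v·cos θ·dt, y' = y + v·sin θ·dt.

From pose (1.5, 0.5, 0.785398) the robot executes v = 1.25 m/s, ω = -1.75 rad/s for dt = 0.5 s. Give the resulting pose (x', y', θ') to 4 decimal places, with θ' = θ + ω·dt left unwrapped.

(2.0690, 0.7063, -0.0896)

θ' = 0.7854 + -1.75·0.5 = -0.0896
R = v/ω = 1.25/-1.75 = -0.7143
x' = 1.5 + -0.7143·(sin -0.0896 − sin 0.7854) = 2.0690
y' = 0.5 − -0.7143·(cos -0.0896 − cos 0.7854) = 0.7063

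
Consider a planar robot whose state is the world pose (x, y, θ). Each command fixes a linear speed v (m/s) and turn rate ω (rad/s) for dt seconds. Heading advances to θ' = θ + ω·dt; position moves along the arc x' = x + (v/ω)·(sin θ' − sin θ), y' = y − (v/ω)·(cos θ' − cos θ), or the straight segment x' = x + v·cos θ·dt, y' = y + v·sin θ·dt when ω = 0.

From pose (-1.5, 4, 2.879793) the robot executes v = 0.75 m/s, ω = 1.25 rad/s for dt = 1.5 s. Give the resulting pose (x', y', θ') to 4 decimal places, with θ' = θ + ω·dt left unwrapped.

(-2.2548, 3.3950, 4.7548)

θ' = 2.8798 + 1.25·1.5 = 4.7548
R = v/ω = 0.75/1.25 = 0.6000
x' = -1.5 + 0.6000·(sin 4.7548 − sin 2.8798) = -2.2548
y' = 4 − 0.6000·(cos 4.7548 − cos 2.8798) = 3.3950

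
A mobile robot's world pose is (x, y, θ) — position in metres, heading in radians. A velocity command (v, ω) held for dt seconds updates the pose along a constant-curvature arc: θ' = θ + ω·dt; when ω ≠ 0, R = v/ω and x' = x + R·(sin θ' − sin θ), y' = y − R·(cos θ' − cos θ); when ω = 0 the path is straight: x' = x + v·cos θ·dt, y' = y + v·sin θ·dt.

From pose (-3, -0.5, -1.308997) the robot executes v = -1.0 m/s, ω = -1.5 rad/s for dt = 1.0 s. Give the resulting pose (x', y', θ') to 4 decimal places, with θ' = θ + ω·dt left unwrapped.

(-2.5737, 0.3027, -2.8090)

θ' = -1.3090 + -1.5·1.0 = -2.8090
R = v/ω = -1.0/-1.5 = 0.6667
x' = -3 + 0.6667·(sin -2.8090 − sin -1.3090) = -2.5737
y' = -0.5 − 0.6667·(cos -2.8090 − cos -1.3090) = 0.3027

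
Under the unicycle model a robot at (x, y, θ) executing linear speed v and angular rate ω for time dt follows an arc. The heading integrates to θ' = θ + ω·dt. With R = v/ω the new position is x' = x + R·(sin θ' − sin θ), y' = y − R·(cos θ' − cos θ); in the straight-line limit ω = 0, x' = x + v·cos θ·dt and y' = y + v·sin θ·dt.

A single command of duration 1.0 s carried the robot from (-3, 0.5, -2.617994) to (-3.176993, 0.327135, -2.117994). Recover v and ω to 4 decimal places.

Δθ = -2.117994 − -2.617994 = 0.500000
ω = Δθ/dt = 0.500000/1.0 = 0.5000
R = Δx/(sin θ' − sin θ) = 0.5000
v = R·ω = 0.5000·0.5000 = 0.2500

v = 0.2500, ω = 0.5000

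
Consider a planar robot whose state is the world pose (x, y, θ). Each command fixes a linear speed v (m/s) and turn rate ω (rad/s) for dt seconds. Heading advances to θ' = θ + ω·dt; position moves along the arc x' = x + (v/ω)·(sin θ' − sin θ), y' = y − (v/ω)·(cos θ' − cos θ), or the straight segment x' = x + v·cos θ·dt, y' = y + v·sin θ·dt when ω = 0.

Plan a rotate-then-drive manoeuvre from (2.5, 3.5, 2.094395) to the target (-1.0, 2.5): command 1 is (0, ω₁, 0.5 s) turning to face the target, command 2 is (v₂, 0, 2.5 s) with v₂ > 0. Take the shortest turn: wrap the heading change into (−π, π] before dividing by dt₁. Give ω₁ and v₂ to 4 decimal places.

ω₁ = 2.6510, v₂ = 1.4560

heading to target = atan2(2.5−3.5, -1−2.5) = -2.8633
Δθ = wrap(-2.8633 − 2.0944) = 1.3255; ω₁ = Δθ/dt₁ = 2.6510
distance = √((-1−2.5)² + (2.5−3.5)²) = 3.6401; v₂ = distance/dt₂ = 1.4560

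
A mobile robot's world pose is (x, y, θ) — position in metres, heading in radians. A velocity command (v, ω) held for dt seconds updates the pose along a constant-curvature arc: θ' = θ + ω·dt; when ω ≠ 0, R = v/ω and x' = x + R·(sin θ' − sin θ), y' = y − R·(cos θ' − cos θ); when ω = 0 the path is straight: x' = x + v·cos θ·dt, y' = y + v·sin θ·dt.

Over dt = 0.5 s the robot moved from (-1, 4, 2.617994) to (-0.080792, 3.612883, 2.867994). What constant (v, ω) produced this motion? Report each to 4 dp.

Δθ = 2.867994 − 2.617994 = 0.250000
ω = Δθ/dt = 0.250000/0.5 = 0.5000
R = Δx/(sin θ' − sin θ) = -4.0000
v = R·ω = -4.0000·0.5000 = -2.0000

v = -2.0000, ω = 0.5000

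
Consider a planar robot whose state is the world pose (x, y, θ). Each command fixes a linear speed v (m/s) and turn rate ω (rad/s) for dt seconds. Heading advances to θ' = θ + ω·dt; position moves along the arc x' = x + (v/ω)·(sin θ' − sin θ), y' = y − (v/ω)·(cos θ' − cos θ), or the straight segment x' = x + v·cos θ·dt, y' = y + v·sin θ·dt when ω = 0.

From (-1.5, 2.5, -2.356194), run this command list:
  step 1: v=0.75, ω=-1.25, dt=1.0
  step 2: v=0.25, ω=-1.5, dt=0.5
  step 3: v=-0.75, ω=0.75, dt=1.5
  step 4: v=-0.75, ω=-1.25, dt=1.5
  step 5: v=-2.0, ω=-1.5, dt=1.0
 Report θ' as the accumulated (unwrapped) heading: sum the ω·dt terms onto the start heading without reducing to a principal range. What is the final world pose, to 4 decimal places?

(-2.5810, 0.2509, -6.6062)

step 1: θ'=-3.6062 (R=-0.6000) → pose (-2.1931, 2.3879, -3.6062)
step 2: θ'=-4.3562 (R=-0.1667) → pose (-2.2746, 2.4787, -4.3562)
step 3: θ'=-3.2312 (R=-1.0000) → pose (-1.4269, 1.8315, -3.2312)
step 4: θ'=-5.1062 (R=0.6000) → pose (-0.9265, 1.0037, -5.1062)
step 5: θ'=-6.6062 (R=1.3333) → pose (-2.5810, 0.2509, -6.6062)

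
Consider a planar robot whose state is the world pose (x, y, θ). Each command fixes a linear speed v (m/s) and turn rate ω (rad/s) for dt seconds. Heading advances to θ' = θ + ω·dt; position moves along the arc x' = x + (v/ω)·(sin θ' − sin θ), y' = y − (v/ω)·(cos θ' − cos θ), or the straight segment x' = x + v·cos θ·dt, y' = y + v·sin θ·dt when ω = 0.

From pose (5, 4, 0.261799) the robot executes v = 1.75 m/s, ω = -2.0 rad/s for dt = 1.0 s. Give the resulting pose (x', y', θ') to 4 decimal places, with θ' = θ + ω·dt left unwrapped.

θ' = 0.2618 + -2.0·1.0 = -1.7382
R = v/ω = 1.75/-2.0 = -0.8750
x' = 5 + -0.8750·(sin -1.7382 − sin 0.2618) = 6.0892
y' = 4 − -0.8750·(cos -1.7382 − cos 0.2618) = 3.0090

(6.0892, 3.0090, -1.7382)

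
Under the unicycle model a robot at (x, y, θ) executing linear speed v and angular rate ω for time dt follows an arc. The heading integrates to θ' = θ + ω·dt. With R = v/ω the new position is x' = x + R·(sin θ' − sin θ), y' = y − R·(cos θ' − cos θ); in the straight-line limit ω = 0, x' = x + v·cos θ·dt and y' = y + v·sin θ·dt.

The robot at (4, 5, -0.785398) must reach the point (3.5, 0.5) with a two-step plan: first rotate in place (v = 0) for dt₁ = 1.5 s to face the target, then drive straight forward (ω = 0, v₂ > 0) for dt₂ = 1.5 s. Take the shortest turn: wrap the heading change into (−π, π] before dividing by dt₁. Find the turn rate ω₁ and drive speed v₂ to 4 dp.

heading to target = atan2(0.5−5, 3.5−4) = -1.6815
Δθ = wrap(-1.6815 − -0.7854) = -0.8961; ω₁ = Δθ/dt₁ = -0.5974
distance = √((3.5−4)² + (0.5−5)²) = 4.5277; v₂ = distance/dt₂ = 3.0185

ω₁ = -0.5974, v₂ = 3.0185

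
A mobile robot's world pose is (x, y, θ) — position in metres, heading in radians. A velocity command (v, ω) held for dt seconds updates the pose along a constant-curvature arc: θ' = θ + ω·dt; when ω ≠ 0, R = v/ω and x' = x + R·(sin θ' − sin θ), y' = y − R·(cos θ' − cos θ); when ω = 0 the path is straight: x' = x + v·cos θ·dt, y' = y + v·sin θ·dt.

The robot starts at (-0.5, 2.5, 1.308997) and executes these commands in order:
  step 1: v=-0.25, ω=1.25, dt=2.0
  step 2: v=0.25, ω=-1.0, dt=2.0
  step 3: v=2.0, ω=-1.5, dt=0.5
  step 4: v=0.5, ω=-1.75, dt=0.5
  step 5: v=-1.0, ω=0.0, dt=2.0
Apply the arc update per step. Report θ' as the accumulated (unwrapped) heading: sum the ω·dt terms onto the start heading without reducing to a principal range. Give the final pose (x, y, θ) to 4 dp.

step 1: θ'=3.8090 (R=-0.2000) → pose (-0.1830, 2.2912, 3.8090)
step 2: θ'=1.8090 (R=-0.2500) → pose (-0.5807, 2.4285, 1.8090)
step 3: θ'=1.0590 (R=-1.3333) → pose (-0.4475, 3.3961, 1.0590)
step 4: θ'=0.1840 (R=-0.2857) → pose (-0.2507, 3.5371, 0.1840)
step 5: θ'=0.1840 (straight) → pose (-2.2169, 3.1712, 0.1840)

(-2.2169, 3.1712, 0.1840)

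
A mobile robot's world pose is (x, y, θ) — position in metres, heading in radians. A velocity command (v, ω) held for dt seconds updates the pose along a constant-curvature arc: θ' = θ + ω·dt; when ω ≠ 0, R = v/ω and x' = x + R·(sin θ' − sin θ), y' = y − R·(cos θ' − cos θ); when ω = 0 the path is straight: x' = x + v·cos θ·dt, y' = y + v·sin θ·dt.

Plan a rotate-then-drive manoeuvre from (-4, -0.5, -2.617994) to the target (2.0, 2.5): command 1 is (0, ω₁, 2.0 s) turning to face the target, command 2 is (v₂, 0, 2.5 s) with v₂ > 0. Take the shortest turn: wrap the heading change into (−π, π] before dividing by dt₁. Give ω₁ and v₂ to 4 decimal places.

heading to target = atan2(2.5−-0.5, 2−-4) = 0.4636
Δθ = wrap(0.4636 − -2.6180) = 3.0816; ω₁ = Δθ/dt₁ = 1.5408
distance = √((2−-4)² + (2.5−-0.5)²) = 6.7082; v₂ = distance/dt₂ = 2.6833

ω₁ = 1.5408, v₂ = 2.6833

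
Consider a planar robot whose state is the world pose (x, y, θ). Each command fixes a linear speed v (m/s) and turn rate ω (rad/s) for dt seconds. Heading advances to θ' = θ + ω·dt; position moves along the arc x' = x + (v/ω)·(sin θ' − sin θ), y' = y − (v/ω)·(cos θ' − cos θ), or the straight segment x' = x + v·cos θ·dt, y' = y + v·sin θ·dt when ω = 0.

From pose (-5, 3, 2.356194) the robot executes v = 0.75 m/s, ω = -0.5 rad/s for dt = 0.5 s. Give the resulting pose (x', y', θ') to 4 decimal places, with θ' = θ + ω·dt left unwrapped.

(-5.2294, 3.2954, 2.1062)

θ' = 2.3562 + -0.5·0.5 = 2.1062
R = v/ω = 0.75/-0.5 = -1.5000
x' = -5 + -1.5000·(sin 2.1062 − sin 2.3562) = -5.2294
y' = 3 − -1.5000·(cos 2.1062 − cos 2.3562) = 3.2954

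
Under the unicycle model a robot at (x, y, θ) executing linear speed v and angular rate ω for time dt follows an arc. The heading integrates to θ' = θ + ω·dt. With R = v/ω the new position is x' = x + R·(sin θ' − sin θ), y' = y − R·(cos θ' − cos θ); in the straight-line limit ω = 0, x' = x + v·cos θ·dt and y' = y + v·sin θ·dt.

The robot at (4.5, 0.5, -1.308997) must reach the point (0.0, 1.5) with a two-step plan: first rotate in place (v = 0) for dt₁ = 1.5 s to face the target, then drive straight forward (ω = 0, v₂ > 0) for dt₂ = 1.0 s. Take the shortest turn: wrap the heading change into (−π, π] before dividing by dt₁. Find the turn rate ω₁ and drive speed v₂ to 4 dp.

ω₁ = -1.3675, v₂ = 4.6098

heading to target = atan2(1.5−0.5, 0−4.5) = 2.9229
Δθ = wrap(2.9229 − -1.3090) = -2.0513; ω₁ = Δθ/dt₁ = -1.3675
distance = √((0−4.5)² + (1.5−0.5)²) = 4.6098; v₂ = distance/dt₂ = 4.6098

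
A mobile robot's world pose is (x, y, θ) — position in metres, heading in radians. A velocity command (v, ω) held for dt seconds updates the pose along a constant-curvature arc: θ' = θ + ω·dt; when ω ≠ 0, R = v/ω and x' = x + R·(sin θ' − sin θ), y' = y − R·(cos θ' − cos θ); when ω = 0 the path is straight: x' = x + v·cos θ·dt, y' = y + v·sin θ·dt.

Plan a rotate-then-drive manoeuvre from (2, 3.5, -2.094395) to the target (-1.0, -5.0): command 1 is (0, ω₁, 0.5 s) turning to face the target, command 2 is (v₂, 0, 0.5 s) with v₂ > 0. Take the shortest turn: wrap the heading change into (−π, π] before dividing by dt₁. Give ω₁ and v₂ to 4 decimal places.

heading to target = atan2(-5−3.5, -1−2) = -1.9101
Δθ = wrap(-1.9101 − -2.0944) = 0.1843; ω₁ = Δθ/dt₁ = 0.3686
distance = √((-1−2)² + (-5−3.5)²) = 9.0139; v₂ = distance/dt₂ = 18.0278

ω₁ = 0.3686, v₂ = 18.0278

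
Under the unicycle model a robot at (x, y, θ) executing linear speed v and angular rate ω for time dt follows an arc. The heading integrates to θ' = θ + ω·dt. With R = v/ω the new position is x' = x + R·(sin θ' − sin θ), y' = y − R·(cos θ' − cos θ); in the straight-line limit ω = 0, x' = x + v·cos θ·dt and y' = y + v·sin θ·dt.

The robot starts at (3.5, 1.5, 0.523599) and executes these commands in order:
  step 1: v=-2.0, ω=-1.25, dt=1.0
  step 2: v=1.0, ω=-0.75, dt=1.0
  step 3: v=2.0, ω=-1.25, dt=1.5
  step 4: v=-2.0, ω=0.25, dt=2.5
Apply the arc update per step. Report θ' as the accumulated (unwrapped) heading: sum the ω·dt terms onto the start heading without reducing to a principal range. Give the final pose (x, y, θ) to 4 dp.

(5.0461, -0.3930, -2.7264)

step 1: θ'=-0.7264 (R=1.6000) → pose (1.6373, 1.6895, -0.7264)
step 2: θ'=-1.4764 (R=-1.3333) → pose (2.0791, 0.8184, -1.4764)
step 3: θ'=-3.3514 (R=-1.6000) → pose (0.1530, -0.8973, -3.3514)
step 4: θ'=-2.7264 (R=-8.0000) → pose (5.0461, -0.3930, -2.7264)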